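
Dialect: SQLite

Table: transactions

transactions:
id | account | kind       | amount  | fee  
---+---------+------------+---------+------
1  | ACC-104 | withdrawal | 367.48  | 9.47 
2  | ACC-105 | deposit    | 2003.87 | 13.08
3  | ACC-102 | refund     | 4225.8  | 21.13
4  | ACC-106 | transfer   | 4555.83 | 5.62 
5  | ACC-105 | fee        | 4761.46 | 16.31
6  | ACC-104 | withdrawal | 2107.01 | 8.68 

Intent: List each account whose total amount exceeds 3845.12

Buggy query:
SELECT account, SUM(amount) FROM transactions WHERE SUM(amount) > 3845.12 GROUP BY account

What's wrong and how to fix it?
Bug: WHERE runs before GROUP BY, so aggregates aren't available there

Fix: Move the aggregate condition to a HAVING clause

Corrected query:
SELECT account, SUM(amount) FROM transactions GROUP BY account HAVING SUM(amount) > 3845.12

Result:
account | SUM(amount)
--------+------------
ACC-102 | 4225.8     
ACC-105 | 6765.33    
ACC-106 | 4555.83    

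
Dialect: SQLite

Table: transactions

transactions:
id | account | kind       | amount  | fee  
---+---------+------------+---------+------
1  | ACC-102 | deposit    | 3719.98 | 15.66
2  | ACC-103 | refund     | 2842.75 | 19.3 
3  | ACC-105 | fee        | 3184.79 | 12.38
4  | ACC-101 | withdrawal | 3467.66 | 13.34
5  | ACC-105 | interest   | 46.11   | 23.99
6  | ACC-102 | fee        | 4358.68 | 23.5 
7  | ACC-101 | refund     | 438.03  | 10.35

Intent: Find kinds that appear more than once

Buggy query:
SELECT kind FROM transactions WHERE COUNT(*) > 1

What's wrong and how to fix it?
Bug: COUNT(*) is an aggregate and cannot be used in WHERE

Fix: Group first, then use HAVING for the count condition

Corrected query:
SELECT kind FROM transactions GROUP BY kind HAVING COUNT(*) > 1

Result:
kind  
------
fee   
refund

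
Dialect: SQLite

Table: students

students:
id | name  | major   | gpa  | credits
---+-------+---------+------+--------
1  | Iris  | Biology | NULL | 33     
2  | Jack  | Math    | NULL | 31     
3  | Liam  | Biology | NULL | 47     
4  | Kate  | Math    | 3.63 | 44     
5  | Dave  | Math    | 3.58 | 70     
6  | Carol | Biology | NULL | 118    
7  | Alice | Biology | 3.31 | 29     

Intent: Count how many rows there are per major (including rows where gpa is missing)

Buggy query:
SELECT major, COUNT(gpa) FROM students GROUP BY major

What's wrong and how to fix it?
Bug: COUNT(gpa) skips NULLs, so groups with missing gpa are undercounted

Fix: Replace COUNT(gpa) with COUNT(*)

Corrected query:
SELECT major, COUNT(*) FROM students GROUP BY major

Result:
major   | COUNT(*)
--------+---------
Biology | 4       
Math    | 3       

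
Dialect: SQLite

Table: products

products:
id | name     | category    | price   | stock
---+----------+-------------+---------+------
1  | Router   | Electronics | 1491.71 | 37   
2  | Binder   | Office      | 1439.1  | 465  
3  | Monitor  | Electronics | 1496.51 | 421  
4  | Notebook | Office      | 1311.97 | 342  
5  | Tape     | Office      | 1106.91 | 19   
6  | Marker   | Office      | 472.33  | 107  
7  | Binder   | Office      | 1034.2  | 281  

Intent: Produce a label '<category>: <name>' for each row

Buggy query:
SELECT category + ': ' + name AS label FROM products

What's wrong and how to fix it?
Bug: SQLite uses || for string concatenation; + coerces text to numbers (yielding 0)

Fix: Use the || operator for string concatenation

Corrected query:
SELECT category || ': ' || name AS label FROM products

Result:
label               
--------------------
Electronics: Router 
Office: Binder      
Electronics: Monitor
Office: Notebook    
Office: Tape        
Office: Marker      
Office: Binder      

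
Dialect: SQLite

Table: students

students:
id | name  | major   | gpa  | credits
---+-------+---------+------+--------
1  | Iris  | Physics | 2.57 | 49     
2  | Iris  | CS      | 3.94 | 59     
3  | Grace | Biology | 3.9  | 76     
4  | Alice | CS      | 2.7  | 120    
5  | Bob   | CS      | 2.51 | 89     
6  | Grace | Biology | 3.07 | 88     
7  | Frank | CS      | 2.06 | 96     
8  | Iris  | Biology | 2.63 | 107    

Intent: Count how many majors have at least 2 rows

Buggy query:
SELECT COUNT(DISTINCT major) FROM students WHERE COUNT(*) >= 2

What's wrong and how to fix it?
Bug: WHERE filters individual rows, not groups, so a group-level COUNT is invalid there

Fix: Group first with HAVING COUNT(*) >= 2, then COUNT the resulting groups

Corrected query:
SELECT COUNT(*) FROM (SELECT major FROM students GROUP BY major HAVING COUNT(*) >= 2)

Result:
COUNT(*)
--------
2       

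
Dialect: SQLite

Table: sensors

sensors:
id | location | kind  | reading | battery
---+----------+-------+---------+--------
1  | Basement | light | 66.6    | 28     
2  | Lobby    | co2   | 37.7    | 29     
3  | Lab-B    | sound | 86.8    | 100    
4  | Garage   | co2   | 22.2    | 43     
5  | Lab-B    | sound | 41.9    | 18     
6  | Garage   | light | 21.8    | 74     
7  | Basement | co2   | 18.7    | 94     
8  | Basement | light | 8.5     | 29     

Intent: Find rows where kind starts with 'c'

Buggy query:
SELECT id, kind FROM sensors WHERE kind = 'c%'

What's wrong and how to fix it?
Bug: '=' compares the literal string including the % character; pattern matching needs LIKE

Fix: Replace '=' with LIKE so 'c%' is treated as a pattern

Corrected query:
SELECT id, kind FROM sensors WHERE kind LIKE 'c%'

Result:
id | kind
---+-----
2  | co2 
4  | co2 
7  | co2 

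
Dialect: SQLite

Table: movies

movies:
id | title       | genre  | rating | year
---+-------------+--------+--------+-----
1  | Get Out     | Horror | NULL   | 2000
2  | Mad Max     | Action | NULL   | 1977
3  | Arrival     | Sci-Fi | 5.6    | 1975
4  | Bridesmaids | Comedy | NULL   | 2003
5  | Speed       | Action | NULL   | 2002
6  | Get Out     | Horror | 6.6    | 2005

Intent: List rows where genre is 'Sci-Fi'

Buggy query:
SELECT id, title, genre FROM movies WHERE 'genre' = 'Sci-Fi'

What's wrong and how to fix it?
Bug: Single quotes denote string literals in SQL; the column name is being compared as a constant string

Fix: Reference the column as genre without single quotes

Corrected query:
SELECT id, title, genre FROM movies WHERE genre = 'Sci-Fi'

Result:
id | title   | genre 
---+---------+-------
3  | Arrival | Sci-Fi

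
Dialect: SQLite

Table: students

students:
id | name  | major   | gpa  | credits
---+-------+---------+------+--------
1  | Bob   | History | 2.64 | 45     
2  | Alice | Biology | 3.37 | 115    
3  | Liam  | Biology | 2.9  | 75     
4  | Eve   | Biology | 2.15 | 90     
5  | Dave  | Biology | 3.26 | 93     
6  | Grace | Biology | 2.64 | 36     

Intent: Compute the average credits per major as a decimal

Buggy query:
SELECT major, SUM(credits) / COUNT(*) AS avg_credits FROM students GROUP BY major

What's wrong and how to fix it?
Bug: Both operands are integers, so '/' performs integer division and truncates

Fix: Cast one side to REAL so the division keeps the fractional part

Corrected query:
SELECT major, SUM(credits) * 1.0 / COUNT(*) AS avg_credits FROM students GROUP BY major

Result:
major   | avg_credits
--------+------------
Biology | 81.8       
History | 45         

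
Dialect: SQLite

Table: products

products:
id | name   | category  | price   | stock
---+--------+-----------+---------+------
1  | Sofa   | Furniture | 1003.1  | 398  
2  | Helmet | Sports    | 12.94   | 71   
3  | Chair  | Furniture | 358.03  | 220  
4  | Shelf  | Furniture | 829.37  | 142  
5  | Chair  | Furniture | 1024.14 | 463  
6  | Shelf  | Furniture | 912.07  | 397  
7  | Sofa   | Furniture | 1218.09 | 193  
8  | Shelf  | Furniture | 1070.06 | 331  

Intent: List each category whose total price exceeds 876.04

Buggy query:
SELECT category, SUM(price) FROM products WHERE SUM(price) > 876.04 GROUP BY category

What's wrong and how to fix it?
Bug: Aggregate functions cannot appear in a WHERE clause

Fix: Use HAVING (which filters groups after aggregation) instead of WHERE

Corrected query:
SELECT category, SUM(price) FROM products GROUP BY category HAVING SUM(price) > 876.04

Result:
category  | SUM(price)
----------+-----------
Furniture | 6414.86   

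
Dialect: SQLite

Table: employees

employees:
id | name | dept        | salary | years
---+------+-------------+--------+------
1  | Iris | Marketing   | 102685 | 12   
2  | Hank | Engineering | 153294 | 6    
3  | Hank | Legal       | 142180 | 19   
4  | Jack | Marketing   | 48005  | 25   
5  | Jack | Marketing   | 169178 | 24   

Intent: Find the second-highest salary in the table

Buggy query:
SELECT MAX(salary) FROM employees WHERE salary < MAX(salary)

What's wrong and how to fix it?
Bug: The inner MAX is an aggregate inside WHERE, which is not allowed

Fix: Put the inner MAX in a scalar subquery

Corrected query:
SELECT MAX(salary) FROM employees WHERE salary < (SELECT MAX(salary) FROM employees)

Result:
MAX(salary)
-----------
153294     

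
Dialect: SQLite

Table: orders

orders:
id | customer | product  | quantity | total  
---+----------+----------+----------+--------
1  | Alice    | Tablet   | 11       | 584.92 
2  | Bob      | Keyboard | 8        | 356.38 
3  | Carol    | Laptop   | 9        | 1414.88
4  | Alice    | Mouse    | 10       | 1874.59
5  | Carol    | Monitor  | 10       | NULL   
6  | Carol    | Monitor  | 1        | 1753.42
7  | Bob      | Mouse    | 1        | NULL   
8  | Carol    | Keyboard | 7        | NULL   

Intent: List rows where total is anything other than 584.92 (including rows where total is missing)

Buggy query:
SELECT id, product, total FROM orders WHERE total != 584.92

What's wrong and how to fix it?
Bug: 'total != 584.92' is unknown when total is NULL, so NULL rows are silently excluded

Fix: Handle NULL separately with IS NULL alongside the inequality

Corrected query:
SELECT id, product, total FROM orders WHERE total != 584.92 OR total IS NULL

Result:
id | product  | total  
---+----------+--------
2  | Keyboard | 356.38 
3  | Laptop   | 1414.88
4  | Mouse    | 1874.59
5  | Monitor  | NULL   
6  | Monitor  | 1753.42
7  | Mouse    | NULL   
8  | Keyboard | NULL   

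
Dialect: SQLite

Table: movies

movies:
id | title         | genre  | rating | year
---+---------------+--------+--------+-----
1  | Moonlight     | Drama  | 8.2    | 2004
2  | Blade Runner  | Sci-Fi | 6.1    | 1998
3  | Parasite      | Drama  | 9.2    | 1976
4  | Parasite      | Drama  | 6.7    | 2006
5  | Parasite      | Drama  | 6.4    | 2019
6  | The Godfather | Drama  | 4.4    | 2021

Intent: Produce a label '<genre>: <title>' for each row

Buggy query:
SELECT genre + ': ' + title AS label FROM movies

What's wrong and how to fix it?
Bug: '+' is numeric addition; on text columns SQLite converts them to 0 instead of concatenating

Fix: Use the || operator for string concatenation

Corrected query:
SELECT genre || ': ' || title AS label FROM movies

Result:
label               
--------------------
Drama: Moonlight    
Sci-Fi: Blade Runner
Drama: Parasite     
Drama: Parasite     
Drama: Parasite     
Drama: The Godfather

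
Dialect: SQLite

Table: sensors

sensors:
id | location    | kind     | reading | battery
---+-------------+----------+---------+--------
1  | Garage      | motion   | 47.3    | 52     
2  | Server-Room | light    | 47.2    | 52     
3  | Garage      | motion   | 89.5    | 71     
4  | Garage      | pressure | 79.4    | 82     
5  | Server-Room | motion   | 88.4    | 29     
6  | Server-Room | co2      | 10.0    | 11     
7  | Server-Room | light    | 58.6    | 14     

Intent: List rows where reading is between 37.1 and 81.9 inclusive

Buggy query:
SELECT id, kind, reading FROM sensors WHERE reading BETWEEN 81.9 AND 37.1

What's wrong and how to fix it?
Bug: The bounds are reversed; BETWEEN a AND b requires a <= b to match anything

Fix: Swap the bounds so the smaller value comes first

Corrected query:
SELECT id, kind, reading FROM sensors WHERE reading BETWEEN 37.1 AND 81.9

Result:
id | kind     | reading
---+----------+--------
1  | motion   | 47.3   
2  | light    | 47.2   
4  | pressure | 79.4   
7  | light    | 58.6   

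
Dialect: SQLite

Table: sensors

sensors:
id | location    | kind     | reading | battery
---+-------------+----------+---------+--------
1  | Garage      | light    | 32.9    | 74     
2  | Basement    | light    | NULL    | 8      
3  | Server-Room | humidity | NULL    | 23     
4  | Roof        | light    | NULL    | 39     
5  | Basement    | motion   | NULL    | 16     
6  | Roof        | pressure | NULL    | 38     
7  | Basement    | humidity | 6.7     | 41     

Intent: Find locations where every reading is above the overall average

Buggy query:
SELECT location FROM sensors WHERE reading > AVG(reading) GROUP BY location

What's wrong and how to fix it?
Bug: WHERE evaluates per row before aggregation, so AVG() is unavailable

Fix: Use a subquery for AVG and a HAVING MIN(...) filter so the condition holds for every row in the group

Corrected query:
SELECT location FROM sensors GROUP BY location HAVING MIN(reading) > (SELECT AVG(reading) FROM sensors)

Result:
location
--------
Garage  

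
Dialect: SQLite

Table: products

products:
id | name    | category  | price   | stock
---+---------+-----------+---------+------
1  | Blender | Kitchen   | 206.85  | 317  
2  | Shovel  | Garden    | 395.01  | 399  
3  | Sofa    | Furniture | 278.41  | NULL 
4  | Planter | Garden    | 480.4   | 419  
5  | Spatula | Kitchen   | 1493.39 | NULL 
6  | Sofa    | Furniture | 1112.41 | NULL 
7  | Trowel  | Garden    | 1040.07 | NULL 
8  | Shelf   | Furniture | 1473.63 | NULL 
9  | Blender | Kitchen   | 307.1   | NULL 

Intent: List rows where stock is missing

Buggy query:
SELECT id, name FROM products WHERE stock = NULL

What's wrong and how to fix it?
Bug: Comparing to NULL with '=' never matches; NULL = NULL is unknown, not true

Fix: Replace '= NULL' with 'IS NULL'

Corrected query:
SELECT id, name FROM products WHERE stock IS NULL

Result:
id | name   
---+--------
3  | Sofa   
5  | Spatula
6  | Sofa   
7  | Trowel 
8  | Shelf  
9  | Blender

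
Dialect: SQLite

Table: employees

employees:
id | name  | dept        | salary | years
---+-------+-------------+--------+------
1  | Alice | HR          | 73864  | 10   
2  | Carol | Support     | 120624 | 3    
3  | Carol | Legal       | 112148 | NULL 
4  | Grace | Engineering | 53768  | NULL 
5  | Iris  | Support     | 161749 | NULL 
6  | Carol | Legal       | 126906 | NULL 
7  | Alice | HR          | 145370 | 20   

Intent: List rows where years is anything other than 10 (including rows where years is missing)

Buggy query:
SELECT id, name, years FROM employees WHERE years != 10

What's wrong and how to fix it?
Bug: 'years != 10' is unknown when years is NULL, so NULL rows are silently excluded

Fix: Handle NULL separately with IS NULL alongside the inequality

Corrected query:
SELECT id, name, years FROM employees WHERE years != 10 OR years IS NULL

Result:
id | name  | years
---+-------+------
2  | Carol | 3    
3  | Carol | NULL 
4  | Grace | NULL 
5  | Iris  | NULL 
6  | Carol | NULL 
7  | Alice | 20   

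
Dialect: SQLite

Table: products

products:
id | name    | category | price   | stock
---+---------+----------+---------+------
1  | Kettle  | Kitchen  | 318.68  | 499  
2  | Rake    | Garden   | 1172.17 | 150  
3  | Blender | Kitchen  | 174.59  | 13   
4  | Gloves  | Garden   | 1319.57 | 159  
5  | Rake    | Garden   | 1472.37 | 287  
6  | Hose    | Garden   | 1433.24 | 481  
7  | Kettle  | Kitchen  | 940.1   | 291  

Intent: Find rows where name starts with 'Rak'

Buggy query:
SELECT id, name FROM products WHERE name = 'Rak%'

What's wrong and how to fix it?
Bug: Wildcards only work with LIKE; '=' treats '%' as a literal character

Fix: Use LIKE for wildcard pattern matching

Corrected query:
SELECT id, name FROM products WHERE name LIKE 'Rak%'

Result:
id | name
---+-----
2  | Rake
5  | Rake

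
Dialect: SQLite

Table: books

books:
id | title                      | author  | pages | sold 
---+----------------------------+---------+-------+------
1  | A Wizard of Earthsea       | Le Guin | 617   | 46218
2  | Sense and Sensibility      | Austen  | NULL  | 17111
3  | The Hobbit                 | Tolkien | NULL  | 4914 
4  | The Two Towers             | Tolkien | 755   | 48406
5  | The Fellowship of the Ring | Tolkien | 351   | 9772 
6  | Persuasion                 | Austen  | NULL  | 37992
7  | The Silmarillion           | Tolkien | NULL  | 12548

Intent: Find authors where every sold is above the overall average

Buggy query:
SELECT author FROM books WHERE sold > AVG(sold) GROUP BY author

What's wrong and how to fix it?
Bug: WHERE evaluates per row before aggregation, so AVG() is unavailable

Fix: Compute the overall average in a scalar subquery and compare each group's MIN against it in HAVING

Corrected query:
SELECT author FROM books GROUP BY author HAVING MIN(sold) > (SELECT AVG(sold) FROM books)

Result:
author 
-------
Le Guin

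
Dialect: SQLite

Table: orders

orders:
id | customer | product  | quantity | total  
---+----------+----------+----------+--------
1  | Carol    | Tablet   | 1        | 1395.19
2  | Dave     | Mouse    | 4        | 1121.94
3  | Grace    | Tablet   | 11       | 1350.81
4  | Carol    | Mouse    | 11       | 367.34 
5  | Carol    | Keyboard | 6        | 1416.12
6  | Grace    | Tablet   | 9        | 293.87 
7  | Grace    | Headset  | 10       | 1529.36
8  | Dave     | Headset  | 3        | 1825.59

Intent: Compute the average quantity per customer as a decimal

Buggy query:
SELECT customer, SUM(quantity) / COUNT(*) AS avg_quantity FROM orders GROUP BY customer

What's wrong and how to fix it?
Bug: Both operands are integers, so '/' performs integer division and truncates

Fix: Multiply by 1.0 (or CAST to REAL) to force floating-point division

Corrected query:
SELECT customer, SUM(quantity) * 1.0 / COUNT(*) AS avg_quantity FROM orders GROUP BY customer

Result:
customer | avg_quantity
---------+-------------
Carol    | 6           
Dave     | 3.5         
Grace    | 10          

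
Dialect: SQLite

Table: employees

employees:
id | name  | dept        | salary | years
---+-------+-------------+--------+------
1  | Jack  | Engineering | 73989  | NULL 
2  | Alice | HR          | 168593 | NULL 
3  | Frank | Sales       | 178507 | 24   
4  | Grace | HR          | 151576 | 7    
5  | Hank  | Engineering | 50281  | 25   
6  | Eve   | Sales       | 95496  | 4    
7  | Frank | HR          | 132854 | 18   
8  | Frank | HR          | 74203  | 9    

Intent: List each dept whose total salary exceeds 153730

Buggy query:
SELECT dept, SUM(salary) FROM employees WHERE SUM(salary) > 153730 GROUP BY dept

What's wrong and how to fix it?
Bug: WHERE runs before GROUP BY, so aggregates aren't available there

Fix: Move the aggregate condition to a HAVING clause

Corrected query:
SELECT dept, SUM(salary) FROM employees GROUP BY dept HAVING SUM(salary) > 153730

Result:
dept  | SUM(salary)
------+------------
HR    | 527226     
Sales | 274003     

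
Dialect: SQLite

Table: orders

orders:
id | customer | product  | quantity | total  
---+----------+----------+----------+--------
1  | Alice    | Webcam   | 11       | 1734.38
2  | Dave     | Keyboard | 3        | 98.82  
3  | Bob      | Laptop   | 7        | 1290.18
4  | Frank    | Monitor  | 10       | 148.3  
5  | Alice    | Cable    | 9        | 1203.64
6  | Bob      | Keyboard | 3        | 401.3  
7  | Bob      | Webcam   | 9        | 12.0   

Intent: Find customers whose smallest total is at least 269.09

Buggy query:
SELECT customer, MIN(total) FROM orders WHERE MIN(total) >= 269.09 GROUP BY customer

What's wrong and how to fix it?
Bug: MIN() in WHERE is a misuse of aggregate

Fix: Replace WHERE with HAVING after the GROUP BY

Corrected query:
SELECT customer, MIN(total) FROM orders GROUP BY customer HAVING MIN(total) >= 269.09

Result:
customer | MIN(total)
---------+-----------
Alice    | 1203.64   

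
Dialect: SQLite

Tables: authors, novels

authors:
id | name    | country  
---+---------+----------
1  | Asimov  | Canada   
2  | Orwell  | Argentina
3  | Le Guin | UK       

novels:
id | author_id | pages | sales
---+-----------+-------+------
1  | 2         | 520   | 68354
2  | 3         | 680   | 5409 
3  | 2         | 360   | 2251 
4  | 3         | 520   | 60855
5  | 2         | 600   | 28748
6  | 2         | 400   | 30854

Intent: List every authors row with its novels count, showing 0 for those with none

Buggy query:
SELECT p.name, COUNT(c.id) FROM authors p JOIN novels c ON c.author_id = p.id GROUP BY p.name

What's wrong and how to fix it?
Bug: INNER JOIN drops authors rows that have no matching novels rows

Fix: Switch to LEFT JOIN to retain unmatched parent rows

Corrected query:
SELECT p.name, COUNT(c.id) FROM authors p LEFT JOIN novels c ON c.author_id = p.id GROUP BY p.name

Result:
name    | COUNT(c.id)
--------+------------
Asimov  | 0          
Le Guin | 2          
Orwell  | 4          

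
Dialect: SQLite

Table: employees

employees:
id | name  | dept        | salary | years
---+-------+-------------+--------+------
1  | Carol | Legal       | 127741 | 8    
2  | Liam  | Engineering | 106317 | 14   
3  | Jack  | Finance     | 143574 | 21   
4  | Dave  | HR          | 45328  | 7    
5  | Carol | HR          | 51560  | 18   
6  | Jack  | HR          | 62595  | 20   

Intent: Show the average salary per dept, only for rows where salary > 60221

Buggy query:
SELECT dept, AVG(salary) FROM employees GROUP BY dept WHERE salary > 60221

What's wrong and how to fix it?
Bug: WHERE cannot follow GROUP BY

Fix: Place WHERE between FROM and GROUP BY

Corrected query:
SELECT dept, AVG(salary) FROM employees WHERE salary > 60221 GROUP BY dept

Result:
dept        | AVG(salary)
------------+------------
Engineering | 106317     
Finance     | 143574     
HR          | 62595      
Legal       | 127741     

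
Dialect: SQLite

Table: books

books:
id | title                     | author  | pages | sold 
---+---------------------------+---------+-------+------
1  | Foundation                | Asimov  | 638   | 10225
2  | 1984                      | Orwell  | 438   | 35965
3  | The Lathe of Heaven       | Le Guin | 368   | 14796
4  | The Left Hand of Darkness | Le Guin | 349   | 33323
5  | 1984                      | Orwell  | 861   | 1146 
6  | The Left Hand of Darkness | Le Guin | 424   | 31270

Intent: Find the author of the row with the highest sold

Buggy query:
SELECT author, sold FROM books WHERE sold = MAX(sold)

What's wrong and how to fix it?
Bug: WHERE is evaluated per row; an aggregate over the whole table isn't defined there

Fix: Use a subquery: WHERE sold = (SELECT MAX(sold) FROM books)

Corrected query:
SELECT author, sold FROM books WHERE sold = (SELECT MAX(sold) FROM books)

Result:
author | sold 
-------+------
Orwell | 35965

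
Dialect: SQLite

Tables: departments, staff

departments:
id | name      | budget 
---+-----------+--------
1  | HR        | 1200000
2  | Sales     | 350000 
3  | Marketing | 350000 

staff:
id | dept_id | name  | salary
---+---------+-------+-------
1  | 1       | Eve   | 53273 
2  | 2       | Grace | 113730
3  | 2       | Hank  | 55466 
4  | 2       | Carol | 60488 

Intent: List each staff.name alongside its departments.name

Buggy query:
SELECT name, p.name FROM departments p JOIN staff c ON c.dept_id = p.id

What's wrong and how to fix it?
Bug: Both tables have a 'name' column; the unqualified reference is ambiguous

Fix: Qualify the column with its table alias (c.name)

Corrected query:
SELECT c.name, p.name FROM departments p JOIN staff c ON c.dept_id = p.id

Result:
name  | name 
------+------
Eve   | HR   
Grace | Sales
Hank  | Sales
Carol | Sales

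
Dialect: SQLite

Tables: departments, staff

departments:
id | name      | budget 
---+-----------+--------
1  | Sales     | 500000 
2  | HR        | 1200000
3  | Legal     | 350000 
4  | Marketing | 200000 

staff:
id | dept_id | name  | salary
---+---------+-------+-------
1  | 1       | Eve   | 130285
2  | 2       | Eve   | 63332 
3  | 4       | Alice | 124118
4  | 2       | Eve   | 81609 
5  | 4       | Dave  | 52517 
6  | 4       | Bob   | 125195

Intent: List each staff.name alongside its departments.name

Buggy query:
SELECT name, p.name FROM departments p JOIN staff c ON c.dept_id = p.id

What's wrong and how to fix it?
Bug: 'name' exists in both joined tables, so the database can't tell which one is meant

Fix: Prefix ambiguous columns with the table alias

Corrected query:
SELECT c.name, p.name FROM departments p JOIN staff c ON c.dept_id = p.id

Result:
name  | name     
------+----------
Eve   | Sales    
Eve   | HR       
Alice | Marketing
Eve   | HR       
Dave  | Marketing
Bob   | Marketing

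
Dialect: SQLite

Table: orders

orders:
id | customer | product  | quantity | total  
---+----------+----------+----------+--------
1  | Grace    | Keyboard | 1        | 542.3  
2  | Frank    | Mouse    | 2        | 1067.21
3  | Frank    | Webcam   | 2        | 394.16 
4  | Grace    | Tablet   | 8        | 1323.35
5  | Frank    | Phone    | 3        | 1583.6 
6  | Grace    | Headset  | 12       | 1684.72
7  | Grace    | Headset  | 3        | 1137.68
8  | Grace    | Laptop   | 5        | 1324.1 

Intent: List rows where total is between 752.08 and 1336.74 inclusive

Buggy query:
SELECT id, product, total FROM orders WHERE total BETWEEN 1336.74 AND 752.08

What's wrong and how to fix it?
Bug: The bounds are reversed; BETWEEN a AND b requires a <= b to match anything

Fix: Write BETWEEN 752.08 AND 1336.74

Corrected query:
SELECT id, product, total FROM orders WHERE total BETWEEN 752.08 AND 1336.74

Result:
id | product | total  
---+---------+--------
2  | Mouse   | 1067.21
4  | Tablet  | 1323.35
7  | Headset | 1137.68
8  | Laptop  | 1324.1 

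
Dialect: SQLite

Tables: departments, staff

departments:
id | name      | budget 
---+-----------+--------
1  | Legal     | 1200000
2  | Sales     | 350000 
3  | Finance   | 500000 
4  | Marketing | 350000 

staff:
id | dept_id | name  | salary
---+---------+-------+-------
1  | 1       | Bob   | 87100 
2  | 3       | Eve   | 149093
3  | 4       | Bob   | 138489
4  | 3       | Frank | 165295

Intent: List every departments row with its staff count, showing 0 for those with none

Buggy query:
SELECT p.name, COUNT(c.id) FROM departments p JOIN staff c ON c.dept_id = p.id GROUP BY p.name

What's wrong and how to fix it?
Bug: INNER JOIN drops departments rows that have no matching staff rows

Fix: Use LEFT JOIN so parents without children still appear (COUNT(c.id) gives 0)

Corrected query:
SELECT p.name, COUNT(c.id) FROM departments p LEFT JOIN staff c ON c.dept_id = p.id GROUP BY p.name

Result:
name      | COUNT(c.id)
----------+------------
Finance   | 2          
Legal     | 1          
Marketing | 1          
Sales     | 0          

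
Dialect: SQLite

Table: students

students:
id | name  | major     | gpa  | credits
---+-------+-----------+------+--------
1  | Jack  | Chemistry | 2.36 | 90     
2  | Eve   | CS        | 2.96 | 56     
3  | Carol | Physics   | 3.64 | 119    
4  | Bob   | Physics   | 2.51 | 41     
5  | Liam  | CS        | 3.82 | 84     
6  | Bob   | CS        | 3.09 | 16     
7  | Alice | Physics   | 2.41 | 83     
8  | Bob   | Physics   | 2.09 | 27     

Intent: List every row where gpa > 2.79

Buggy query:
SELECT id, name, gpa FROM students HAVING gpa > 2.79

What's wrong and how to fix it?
Bug: This is a non-aggregate query (no GROUP BY, no aggregates), so in SQLite the HAVING clause is invalid here; a row-level condition belongs in WHERE

Fix: Replace HAVING with WHERE since the condition applies to individual rows

Corrected query:
SELECT id, name, gpa FROM students WHERE gpa > 2.79

Result:
id | name  | gpa 
---+-------+-----
2  | Eve   | 2.96
3  | Carol | 3.64
5  | Liam  | 3.82
6  | Bob   | 3.09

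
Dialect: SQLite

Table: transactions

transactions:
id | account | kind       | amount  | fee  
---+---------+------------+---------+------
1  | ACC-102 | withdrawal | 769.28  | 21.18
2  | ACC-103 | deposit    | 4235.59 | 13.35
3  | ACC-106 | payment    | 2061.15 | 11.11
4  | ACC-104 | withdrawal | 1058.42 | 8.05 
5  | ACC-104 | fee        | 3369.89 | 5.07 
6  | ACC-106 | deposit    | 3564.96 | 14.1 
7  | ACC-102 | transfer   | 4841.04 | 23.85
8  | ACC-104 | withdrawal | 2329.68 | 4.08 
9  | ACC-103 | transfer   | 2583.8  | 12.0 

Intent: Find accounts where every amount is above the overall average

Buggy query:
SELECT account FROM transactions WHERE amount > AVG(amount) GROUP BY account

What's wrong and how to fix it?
Bug: WHERE evaluates per row before aggregation, so AVG() is unavailable

Fix: Use a subquery for AVG and a HAVING MIN(...) filter so the condition holds for every row in the group

Corrected query:
SELECT account FROM transactions GROUP BY account HAVING MIN(amount) > (SELECT AVG(amount) FROM transactions)

Result:
(no rows)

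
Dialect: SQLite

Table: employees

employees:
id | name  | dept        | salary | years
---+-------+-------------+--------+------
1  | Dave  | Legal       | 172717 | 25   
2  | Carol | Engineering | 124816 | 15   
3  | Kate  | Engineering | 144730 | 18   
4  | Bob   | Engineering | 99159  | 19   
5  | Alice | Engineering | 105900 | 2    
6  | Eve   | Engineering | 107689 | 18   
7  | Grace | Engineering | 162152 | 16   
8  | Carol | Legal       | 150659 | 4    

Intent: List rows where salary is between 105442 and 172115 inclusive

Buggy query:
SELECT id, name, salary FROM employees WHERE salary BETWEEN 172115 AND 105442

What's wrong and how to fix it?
Bug: The bounds are reversed; BETWEEN a AND b requires a <= b to match anything

Fix: Swap the bounds so the smaller value comes first

Corrected query:
SELECT id, name, salary FROM employees WHERE salary BETWEEN 105442 AND 172115

Result:
id | name  | salary
---+-------+-------
2  | Carol | 124816
3  | Kate  | 144730
5  | Alice | 105900
6  | Eve   | 107689
7  | Grace | 162152
8  | Carol | 150659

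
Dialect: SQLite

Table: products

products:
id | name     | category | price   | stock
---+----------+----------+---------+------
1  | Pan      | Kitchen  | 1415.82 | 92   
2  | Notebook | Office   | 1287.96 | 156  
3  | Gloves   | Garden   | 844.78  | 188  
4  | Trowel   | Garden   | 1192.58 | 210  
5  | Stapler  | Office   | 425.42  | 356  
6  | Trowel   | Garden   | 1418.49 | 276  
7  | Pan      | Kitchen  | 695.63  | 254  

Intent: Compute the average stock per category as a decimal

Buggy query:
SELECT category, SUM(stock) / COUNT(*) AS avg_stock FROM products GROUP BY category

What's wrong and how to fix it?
Bug: SUM(stock) and COUNT(*) are both integers; the division truncates the fractional part

Fix: Cast one side to REAL so the division keeps the fractional part

Corrected query:
SELECT category, SUM(stock) * 1.0 / COUNT(*) AS avg_stock FROM products GROUP BY category

Result:
category | avg_stock 
---------+-----------
Garden   | 224.666667
Kitchen  | 173       
Office   | 256       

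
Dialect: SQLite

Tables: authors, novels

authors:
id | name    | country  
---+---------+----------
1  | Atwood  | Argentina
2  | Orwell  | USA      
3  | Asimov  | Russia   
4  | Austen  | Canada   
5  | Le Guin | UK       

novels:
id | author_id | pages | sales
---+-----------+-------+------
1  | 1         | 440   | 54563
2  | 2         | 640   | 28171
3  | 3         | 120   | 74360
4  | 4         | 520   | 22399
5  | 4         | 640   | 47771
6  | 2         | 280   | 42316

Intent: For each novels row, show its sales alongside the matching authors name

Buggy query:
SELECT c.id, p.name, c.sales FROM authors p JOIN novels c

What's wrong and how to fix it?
Bug: JOIN with no ON clause produces a cartesian product; every novels row pairs with every authors row

Fix: Specify the join condition linking the foreign key to the parent id

Corrected query:
SELECT c.id, p.name, c.sales FROM authors p JOIN novels c ON c.author_id = p.id

Result:
id | name   | sales
---+--------+------
1  | Atwood | 54563
2  | Orwell | 28171
3  | Asimov | 74360
4  | Austen | 22399
5  | Austen | 47771
6  | Orwell | 42316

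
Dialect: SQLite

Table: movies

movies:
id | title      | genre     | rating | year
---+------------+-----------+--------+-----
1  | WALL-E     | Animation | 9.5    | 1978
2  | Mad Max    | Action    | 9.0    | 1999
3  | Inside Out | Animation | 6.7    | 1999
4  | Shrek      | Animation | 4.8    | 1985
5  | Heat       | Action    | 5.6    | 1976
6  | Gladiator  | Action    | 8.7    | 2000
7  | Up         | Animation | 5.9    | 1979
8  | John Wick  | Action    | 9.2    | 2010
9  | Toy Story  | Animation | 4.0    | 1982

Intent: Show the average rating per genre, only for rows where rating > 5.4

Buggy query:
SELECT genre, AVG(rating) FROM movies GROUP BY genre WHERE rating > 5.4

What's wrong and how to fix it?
Bug: WHERE cannot follow GROUP BY

Fix: Place WHERE between FROM and GROUP BY

Corrected query:
SELECT genre, AVG(rating) FROM movies WHERE rating > 5.4 GROUP BY genre

Result:
genre     | AVG(rating)
----------+------------
Action    | 8.125      
Animation | 7.366667   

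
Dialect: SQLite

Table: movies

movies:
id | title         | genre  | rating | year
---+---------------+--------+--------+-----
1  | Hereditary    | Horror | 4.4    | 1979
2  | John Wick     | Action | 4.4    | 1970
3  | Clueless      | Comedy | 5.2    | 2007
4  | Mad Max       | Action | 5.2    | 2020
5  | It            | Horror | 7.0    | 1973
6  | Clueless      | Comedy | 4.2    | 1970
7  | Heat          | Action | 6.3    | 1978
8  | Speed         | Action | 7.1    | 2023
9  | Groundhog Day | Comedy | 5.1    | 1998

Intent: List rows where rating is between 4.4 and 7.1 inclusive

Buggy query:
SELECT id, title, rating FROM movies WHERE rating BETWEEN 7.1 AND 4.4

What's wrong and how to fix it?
Bug: BETWEEN expects the lower bound first; with 7.1 AND 4.4 the range is empty

Fix: Write BETWEEN 4.4 AND 7.1

Corrected query:
SELECT id, title, rating FROM movies WHERE rating BETWEEN 4.4 AND 7.1

Result:
id | title         | rating
---+---------------+-------
1  | Hereditary    | 4.4   
2  | John Wick     | 4.4   
3  | Clueless      | 5.2   
4  | Mad Max       | 5.2   
5  | It            | 7     
7  | Heat          | 6.3   
8  | Speed         | 7.1   
9  | Groundhog Day | 5.1   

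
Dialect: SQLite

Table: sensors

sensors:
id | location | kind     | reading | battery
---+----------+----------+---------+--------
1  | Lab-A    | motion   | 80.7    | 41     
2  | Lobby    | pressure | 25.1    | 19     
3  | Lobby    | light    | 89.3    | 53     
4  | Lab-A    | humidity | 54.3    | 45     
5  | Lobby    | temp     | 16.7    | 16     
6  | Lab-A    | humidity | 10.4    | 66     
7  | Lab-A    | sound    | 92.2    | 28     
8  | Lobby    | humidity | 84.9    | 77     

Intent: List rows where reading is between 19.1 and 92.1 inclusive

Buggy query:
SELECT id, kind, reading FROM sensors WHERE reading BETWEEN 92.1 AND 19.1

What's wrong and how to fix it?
Bug: The bounds are reversed; BETWEEN a AND b requires a <= b to match anything

Fix: Write BETWEEN 19.1 AND 92.1

Corrected query:
SELECT id, kind, reading FROM sensors WHERE reading BETWEEN 19.1 AND 92.1

Result:
id | kind     | reading
---+----------+--------
1  | motion   | 80.7   
2  | pressure | 25.1   
3  | light    | 89.3   
4  | humidity | 54.3   
8  | humidity | 84.9   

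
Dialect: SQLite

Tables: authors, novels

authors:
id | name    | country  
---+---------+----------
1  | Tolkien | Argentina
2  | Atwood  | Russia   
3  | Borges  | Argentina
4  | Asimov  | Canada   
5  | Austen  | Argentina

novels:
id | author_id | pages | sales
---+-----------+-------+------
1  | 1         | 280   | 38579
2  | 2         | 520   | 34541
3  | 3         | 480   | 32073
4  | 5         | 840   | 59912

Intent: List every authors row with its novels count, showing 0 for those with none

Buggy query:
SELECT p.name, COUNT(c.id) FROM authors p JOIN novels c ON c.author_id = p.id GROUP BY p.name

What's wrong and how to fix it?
Bug: An inner join excludes parents with zero children

Fix: Switch to LEFT JOIN to retain unmatched parent rows

Corrected query:
SELECT p.name, COUNT(c.id) FROM authors p LEFT JOIN novels c ON c.author_id = p.id GROUP BY p.name

Result:
name    | COUNT(c.id)
--------+------------
Asimov  | 0          
Atwood  | 1          
Austen  | 1          
Borges  | 1          
Tolkien | 1          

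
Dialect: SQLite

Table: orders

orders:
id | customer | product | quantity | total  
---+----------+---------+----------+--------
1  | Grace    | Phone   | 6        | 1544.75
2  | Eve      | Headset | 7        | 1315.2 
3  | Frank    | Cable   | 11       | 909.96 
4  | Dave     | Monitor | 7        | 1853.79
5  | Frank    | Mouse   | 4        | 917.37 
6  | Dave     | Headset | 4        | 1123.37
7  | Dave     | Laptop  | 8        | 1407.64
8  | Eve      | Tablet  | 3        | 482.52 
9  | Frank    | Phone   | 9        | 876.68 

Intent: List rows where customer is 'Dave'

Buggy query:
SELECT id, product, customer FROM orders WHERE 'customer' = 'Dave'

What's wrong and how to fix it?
Bug: 'customer' in single quotes is a string literal, not the column; the comparison is literal-vs-literal and never true

Fix: Remove the quotes around the column name (or use double quotes for an identifier)

Corrected query:
SELECT id, product, customer FROM orders WHERE customer = 'Dave'

Result:
id | product | customer
---+---------+---------
4  | Monitor | Dave    
6  | Headset | Dave    
7  | Laptop  | Dave    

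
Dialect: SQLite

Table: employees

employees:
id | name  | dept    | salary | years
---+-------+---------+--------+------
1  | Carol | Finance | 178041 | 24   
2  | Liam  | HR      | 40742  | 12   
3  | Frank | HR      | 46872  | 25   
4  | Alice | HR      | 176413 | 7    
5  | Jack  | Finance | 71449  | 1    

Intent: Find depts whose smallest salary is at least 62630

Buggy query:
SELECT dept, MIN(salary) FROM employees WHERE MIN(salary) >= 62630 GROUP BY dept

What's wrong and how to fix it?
Bug: MIN() in WHERE is a misuse of aggregate

Fix: Use HAVING for the per-group MIN condition

Corrected query:
SELECT dept, MIN(salary) FROM employees GROUP BY dept HAVING MIN(salary) >= 62630

Result:
dept    | MIN(salary)
--------+------------
Finance | 71449      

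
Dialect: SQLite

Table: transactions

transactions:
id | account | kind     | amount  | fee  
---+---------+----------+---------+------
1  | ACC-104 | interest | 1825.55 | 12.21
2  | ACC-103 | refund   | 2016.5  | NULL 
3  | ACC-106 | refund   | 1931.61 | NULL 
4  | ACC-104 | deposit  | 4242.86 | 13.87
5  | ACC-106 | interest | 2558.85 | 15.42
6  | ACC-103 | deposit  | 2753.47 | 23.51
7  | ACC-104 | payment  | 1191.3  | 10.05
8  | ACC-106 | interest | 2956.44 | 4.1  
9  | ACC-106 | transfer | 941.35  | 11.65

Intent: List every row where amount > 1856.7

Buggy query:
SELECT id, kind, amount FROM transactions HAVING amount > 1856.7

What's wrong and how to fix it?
Bug: This is a non-aggregate query (no GROUP BY, no aggregates), so in SQLite the HAVING clause is invalid here; a row-level condition belongs in WHERE

Fix: Replace HAVING with WHERE since the condition applies to individual rows

Corrected query:
SELECT id, kind, amount FROM transactions WHERE amount > 1856.7

Result:
id | kind     | amount 
---+----------+--------
2  | refund   | 2016.5 
3  | refund   | 1931.61
4  | deposit  | 4242.86
5  | interest | 2558.85
6  | deposit  | 2753.47
8  | interest | 2956.44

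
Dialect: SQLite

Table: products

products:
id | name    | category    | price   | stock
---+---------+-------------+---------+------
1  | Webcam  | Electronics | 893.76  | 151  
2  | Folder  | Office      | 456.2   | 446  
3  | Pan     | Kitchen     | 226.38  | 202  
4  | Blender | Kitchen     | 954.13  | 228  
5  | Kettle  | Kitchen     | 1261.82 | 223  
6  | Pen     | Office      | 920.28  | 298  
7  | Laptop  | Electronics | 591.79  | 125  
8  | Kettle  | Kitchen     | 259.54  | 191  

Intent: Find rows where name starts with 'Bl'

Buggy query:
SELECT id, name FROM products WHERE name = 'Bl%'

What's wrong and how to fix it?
Bug: Wildcards only work with LIKE; '=' treats '%' as a literal character

Fix: Replace '=' with LIKE so 'Bl%' is treated as a pattern

Corrected query:
SELECT id, name FROM products WHERE name LIKE 'Bl%'

Result:
id | name   
---+--------
4  | Blender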